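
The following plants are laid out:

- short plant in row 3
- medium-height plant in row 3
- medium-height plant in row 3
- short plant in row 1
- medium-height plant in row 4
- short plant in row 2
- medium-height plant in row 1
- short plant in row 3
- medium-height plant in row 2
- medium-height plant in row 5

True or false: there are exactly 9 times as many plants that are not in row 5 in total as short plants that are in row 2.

There are 9 plants that are not in row 5.
There is 1 short plant in row 2.
The claim requires 9 = 9 × 1 = 9, which holds.

True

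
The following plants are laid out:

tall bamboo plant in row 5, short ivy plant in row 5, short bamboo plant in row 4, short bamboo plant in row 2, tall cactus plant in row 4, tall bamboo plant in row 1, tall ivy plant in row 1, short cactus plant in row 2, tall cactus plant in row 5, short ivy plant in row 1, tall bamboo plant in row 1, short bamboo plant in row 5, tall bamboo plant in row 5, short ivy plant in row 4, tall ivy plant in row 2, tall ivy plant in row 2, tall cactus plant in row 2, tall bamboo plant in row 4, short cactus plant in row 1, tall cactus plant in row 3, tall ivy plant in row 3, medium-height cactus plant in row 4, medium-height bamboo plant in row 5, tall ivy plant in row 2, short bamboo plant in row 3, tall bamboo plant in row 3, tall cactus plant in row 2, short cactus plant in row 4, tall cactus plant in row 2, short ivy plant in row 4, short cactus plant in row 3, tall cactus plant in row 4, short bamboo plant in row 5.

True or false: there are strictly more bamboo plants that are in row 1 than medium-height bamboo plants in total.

True

|bamboo plants in row 1| = 2.
|medium-height bamboo plants| = 1.
The claim requires 2 > 1, which holds.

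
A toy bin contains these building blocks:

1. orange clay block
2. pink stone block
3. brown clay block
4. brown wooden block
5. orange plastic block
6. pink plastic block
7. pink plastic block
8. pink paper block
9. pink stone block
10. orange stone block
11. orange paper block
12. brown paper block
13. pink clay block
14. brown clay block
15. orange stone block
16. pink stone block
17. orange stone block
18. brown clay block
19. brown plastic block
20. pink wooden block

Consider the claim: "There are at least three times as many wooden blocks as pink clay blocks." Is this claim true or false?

There are 2 wooden blocks.
There is 1 pink clay block.
The claim requires 2 ≥ 3 × 1 = 3, which does not hold.

False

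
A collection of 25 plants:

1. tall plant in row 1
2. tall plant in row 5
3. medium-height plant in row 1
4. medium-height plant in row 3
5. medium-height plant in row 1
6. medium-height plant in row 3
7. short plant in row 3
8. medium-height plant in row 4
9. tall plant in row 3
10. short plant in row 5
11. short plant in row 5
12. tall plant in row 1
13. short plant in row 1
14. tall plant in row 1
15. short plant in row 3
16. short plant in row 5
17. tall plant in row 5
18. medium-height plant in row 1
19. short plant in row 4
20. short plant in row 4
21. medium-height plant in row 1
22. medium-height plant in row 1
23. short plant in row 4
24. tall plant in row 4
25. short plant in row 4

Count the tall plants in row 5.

2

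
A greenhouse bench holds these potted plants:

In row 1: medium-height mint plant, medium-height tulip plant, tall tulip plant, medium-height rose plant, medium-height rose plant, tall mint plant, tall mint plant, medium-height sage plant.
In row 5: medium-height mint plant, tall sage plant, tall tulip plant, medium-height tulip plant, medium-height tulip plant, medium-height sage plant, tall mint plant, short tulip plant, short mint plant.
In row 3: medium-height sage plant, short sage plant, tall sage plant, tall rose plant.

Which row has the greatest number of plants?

row 5

Counts by row: row 5→9, row 1→8, row 3→4.
The maximum is 9, held uniquely by row 5.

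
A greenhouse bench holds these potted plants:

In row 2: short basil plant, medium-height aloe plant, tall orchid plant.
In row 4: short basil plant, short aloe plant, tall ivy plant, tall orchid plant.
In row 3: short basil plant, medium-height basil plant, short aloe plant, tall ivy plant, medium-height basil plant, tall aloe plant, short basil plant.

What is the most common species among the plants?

basil

Counts by species: basil 6, aloe 4, ivy 2, orchid 2.
The maximum is 6, held uniquely by basil.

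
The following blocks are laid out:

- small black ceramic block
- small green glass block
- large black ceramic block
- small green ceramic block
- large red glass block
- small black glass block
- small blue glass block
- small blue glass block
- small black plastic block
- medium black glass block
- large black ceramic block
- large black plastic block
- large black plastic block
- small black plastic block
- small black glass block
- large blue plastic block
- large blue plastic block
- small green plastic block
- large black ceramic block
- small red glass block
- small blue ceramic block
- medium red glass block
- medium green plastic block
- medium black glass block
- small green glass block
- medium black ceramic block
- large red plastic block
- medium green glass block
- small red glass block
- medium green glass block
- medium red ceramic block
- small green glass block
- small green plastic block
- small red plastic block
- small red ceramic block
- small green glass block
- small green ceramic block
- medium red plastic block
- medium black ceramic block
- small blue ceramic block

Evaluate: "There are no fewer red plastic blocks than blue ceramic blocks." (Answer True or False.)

True

There are 3 red plastic blocks.
There are 2 blue ceramic blocks.
The claim requires 3 ≥ 2, which holds.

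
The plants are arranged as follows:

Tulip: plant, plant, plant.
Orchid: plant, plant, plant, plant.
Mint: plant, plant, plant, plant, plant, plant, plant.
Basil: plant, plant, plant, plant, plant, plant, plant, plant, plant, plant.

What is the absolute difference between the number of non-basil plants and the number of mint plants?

non-basil plants: 14. mint plants: 7.
|14 − 7| = 14 − 7 = 7.

7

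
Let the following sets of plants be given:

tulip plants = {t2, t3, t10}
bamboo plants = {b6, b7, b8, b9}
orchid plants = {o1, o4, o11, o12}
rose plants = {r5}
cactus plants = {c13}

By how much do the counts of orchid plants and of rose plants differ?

orchid plants: 4. rose plants: 1.
|4 − 1| = 4 − 1 = 3.

3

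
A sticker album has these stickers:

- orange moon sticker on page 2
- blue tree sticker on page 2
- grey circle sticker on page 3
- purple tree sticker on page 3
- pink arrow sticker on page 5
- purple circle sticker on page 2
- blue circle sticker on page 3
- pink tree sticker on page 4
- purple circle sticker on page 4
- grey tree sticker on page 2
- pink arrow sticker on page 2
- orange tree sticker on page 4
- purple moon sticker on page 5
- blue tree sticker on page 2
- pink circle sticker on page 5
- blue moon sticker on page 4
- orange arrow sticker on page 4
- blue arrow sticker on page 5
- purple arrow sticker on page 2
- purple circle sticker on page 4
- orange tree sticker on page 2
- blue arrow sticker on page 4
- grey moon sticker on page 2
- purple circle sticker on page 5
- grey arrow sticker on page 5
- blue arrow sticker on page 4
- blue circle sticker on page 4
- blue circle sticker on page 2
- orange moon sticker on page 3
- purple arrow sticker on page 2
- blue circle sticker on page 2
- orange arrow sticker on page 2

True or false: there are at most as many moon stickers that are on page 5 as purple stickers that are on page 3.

True

|moon stickers on page 5| = 1.
|purple stickers on page 3| = 1.
The claim requires 1 ≤ 1, which holds.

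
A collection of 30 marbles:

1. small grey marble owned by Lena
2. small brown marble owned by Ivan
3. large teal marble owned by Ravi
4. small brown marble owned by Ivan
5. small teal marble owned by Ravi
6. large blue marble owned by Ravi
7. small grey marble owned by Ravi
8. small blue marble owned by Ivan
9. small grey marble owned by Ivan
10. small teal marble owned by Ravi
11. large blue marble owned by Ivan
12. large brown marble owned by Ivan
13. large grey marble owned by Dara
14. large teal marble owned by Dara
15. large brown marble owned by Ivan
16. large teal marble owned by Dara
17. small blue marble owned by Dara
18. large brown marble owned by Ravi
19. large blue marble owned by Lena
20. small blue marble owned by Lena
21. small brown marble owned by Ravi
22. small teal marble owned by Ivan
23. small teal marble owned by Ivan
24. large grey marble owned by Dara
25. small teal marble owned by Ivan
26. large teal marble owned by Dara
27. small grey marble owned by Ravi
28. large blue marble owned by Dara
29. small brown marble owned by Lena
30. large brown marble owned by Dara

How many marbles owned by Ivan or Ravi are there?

18

Ivan: 10; Ravi: 8; together 10 + 8 = 18.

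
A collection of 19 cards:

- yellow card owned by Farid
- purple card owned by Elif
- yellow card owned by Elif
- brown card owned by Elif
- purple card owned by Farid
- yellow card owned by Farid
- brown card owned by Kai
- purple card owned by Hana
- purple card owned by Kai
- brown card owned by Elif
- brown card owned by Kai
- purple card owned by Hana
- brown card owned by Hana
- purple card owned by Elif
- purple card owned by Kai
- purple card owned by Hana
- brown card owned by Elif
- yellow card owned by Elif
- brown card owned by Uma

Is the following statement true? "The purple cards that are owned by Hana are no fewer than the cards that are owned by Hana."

False

purple cards owned by Hana: 3.
cards owned by Hana: 4.
The claim requires 3 ≥ 4, which does not hold.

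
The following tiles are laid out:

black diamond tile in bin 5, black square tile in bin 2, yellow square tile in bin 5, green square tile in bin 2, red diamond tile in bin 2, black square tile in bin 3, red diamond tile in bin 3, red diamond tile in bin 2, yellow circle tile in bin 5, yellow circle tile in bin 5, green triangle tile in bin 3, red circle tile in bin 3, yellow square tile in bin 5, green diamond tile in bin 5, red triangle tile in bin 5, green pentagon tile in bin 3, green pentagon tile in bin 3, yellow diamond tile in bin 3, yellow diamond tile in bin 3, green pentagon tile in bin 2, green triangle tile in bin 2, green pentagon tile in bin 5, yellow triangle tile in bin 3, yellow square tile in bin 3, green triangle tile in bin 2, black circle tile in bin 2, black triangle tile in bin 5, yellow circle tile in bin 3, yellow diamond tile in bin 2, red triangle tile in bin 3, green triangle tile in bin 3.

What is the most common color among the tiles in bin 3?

yellow

Counts by color (restricted to tiles in bin 3): yellow 5, green 4, red 3, black 1.
The maximum is 5, held uniquely by yellow.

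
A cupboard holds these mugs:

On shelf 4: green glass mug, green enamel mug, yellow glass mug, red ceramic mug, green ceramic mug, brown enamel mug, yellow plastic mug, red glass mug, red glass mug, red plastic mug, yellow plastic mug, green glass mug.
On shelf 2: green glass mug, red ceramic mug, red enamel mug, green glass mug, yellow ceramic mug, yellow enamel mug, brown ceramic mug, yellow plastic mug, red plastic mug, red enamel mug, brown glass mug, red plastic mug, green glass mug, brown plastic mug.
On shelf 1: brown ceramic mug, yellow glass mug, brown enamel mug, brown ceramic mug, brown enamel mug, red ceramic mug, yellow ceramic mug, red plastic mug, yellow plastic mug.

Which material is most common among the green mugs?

Counts by material (restricted to green mugs): glass 5, enamel 1, ceramic 1.
The maximum is 5, held uniquely by glass.

glass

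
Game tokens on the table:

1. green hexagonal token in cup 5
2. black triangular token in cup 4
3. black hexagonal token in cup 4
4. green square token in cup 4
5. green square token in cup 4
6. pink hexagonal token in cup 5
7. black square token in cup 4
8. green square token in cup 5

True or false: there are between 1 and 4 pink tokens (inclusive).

True

pink tokens: 1.
The claim requires 1 ≤ 1 ≤ 4, which holds.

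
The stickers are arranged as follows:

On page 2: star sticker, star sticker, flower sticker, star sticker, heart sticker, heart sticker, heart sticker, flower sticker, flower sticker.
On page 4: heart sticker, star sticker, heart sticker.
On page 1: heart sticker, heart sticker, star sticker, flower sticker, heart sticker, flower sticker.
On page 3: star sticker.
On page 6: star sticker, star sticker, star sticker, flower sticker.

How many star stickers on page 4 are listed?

1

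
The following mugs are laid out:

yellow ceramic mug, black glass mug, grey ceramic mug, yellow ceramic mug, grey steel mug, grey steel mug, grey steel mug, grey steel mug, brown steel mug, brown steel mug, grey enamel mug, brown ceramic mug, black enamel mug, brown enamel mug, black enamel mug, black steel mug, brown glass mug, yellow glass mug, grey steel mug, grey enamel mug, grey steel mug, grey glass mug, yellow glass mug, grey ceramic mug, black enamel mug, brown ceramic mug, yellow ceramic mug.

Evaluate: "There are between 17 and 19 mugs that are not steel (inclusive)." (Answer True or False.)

True

|mugs that are not steel| = 18.
The claim requires 17 ≤ 18 ≤ 19, which holds.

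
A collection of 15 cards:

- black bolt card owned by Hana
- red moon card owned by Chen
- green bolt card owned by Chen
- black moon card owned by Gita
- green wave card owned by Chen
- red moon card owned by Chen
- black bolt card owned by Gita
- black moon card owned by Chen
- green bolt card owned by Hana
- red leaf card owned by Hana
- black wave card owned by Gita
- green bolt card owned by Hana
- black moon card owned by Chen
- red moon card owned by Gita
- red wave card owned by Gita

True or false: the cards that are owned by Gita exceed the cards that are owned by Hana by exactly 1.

True

|cards owned by Gita| = 5.
|cards owned by Hana| = 4.
The claim requires 5 − 4 (= 1) to equal 1, which holds.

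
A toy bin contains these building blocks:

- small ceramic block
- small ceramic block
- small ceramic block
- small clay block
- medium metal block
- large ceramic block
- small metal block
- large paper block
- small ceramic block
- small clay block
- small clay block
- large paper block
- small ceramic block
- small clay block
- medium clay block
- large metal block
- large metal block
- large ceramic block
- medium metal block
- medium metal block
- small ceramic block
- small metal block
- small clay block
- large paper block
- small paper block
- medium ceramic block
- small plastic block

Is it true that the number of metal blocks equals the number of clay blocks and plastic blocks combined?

True

|metal blocks| = 7.
clay blocks: 6; plastic blocks: 1; combined: 6 + 1 = 7.
The claim requires 7 = 7, which holds.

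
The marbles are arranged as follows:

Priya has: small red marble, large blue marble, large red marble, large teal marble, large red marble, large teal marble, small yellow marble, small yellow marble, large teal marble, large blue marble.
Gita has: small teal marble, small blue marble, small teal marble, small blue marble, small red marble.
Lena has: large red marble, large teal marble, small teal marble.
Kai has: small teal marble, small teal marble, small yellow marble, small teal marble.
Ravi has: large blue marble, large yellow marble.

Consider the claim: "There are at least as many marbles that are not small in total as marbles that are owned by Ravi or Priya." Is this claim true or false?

False

marbles that are not small: 11.
marbles owned by Ravi or Priya: 12.
The claim requires 11 ≥ 12, which does not hold.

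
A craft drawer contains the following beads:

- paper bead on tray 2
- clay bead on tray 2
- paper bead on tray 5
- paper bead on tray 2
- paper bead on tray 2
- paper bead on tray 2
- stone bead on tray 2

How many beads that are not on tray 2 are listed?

Total beads: 7; with the excluded value: 6; remaining 7 − 6 = 1.

1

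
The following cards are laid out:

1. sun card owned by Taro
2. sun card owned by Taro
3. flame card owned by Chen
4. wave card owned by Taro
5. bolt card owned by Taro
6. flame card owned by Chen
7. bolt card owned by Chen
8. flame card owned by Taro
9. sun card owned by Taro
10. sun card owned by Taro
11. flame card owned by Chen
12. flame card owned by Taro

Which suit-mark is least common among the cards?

wave

Counts by suit-mark: flame 5, sun 4, bolt 2, wave 1.
The minimum is 1, held uniquely by wave.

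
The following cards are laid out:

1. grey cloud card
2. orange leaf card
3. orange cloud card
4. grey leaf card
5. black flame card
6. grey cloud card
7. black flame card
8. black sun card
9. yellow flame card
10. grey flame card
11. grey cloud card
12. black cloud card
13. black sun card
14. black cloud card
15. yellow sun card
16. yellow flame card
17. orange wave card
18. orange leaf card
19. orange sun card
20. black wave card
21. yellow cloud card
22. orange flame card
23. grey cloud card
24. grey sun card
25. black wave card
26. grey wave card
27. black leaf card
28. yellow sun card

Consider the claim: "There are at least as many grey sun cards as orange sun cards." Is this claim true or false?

True

grey sun cards: 1.
orange sun cards: 1.
The claim requires 1 ≥ 1, which holds.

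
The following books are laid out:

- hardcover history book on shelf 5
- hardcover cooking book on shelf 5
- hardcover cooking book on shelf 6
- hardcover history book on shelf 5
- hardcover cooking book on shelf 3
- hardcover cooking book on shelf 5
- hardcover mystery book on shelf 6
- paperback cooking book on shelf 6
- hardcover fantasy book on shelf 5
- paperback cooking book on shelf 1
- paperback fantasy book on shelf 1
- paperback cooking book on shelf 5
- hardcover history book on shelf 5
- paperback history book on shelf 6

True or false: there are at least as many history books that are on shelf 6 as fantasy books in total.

False

|history books on shelf 6| = 1.
|fantasy books| = 2.
The claim requires 1 ≥ 2, which does not hold.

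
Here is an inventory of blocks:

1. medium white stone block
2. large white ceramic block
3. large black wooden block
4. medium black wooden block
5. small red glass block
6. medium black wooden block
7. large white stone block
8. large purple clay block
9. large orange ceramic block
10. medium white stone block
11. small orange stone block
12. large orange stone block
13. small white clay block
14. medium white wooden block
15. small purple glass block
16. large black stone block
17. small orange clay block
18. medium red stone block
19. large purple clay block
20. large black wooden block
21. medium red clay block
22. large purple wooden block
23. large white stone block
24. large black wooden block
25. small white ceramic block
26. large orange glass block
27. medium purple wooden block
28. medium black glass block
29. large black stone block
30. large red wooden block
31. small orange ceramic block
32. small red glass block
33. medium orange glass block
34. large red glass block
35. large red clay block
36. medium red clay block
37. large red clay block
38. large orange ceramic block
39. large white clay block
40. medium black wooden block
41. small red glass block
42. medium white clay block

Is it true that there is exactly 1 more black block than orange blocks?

There are 9 black blocks.
There are 8 orange blocks.
The claim requires 9 − 8 (= 1) to equal 1, which holds.

True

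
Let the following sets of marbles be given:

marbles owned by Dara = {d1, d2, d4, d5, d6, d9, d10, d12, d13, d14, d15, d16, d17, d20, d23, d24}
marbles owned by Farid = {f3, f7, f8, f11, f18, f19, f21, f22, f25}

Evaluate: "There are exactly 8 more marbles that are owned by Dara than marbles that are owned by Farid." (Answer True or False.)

marbles owned by Dara: 16.
marbles owned by Farid: 9.
The claim requires 16 − 9 (= 7) to equal 8, which does not hold.

False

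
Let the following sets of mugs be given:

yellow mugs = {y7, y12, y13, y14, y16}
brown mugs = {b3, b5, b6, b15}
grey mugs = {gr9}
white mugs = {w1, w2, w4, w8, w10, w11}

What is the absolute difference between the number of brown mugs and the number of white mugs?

brown mugs: 4. white mugs: 6.
|4 − 6| = 6 − 4 = 2.

2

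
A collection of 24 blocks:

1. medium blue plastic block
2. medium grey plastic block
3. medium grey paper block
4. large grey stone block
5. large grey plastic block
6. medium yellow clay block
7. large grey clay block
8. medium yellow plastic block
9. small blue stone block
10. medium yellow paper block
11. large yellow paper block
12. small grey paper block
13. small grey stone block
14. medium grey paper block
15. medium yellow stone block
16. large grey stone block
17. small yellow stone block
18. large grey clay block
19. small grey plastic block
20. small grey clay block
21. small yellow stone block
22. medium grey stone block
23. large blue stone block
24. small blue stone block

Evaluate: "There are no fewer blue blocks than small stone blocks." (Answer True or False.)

|blue blocks| = 4.
|small stone blocks| = 5.
The claim requires 4 ≥ 5, which does not hold.

False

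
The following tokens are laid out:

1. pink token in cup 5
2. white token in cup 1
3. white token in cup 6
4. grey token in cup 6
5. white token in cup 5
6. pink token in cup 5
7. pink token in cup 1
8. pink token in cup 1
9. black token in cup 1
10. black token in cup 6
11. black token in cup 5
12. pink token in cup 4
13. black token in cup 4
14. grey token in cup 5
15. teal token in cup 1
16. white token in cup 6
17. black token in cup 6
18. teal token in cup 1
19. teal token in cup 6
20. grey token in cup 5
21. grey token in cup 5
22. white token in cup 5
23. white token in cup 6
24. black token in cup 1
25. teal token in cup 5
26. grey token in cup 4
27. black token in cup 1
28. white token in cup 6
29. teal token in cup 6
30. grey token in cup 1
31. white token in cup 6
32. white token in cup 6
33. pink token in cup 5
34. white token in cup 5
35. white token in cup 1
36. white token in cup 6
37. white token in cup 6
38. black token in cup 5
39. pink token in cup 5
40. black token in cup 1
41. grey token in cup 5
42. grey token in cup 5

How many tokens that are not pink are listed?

Total tokens: 42; with the excluded value: 7; remaining 42 − 7 = 35.

35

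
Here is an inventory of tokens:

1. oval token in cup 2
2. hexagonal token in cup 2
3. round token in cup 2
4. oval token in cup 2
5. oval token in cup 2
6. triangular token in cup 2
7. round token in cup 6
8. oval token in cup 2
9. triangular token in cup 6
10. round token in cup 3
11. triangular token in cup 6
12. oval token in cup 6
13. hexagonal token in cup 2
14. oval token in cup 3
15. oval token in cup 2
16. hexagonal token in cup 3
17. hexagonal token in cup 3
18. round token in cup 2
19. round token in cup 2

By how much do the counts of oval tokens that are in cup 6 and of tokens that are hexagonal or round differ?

oval tokens in cup 6: 1. tokens that are hexagonal or round: 9.
|1 − 9| = 9 − 1 = 8.

8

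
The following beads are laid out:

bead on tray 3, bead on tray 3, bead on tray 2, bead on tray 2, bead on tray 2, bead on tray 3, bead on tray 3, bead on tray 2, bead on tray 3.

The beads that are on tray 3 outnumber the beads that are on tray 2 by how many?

1

beads on tray 3: 5.
beads on tray 2: 4.
5 − 4 = 1.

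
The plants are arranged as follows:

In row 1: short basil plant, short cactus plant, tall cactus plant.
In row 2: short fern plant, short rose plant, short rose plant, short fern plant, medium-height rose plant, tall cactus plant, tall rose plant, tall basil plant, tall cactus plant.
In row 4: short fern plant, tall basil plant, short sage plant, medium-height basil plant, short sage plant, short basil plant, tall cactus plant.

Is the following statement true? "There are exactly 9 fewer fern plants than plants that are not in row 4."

|fern plants| = 3.
|plants that are not in row 4| = 12.
The claim requires 12 − 3 (= 9) to equal 9, which holds.

True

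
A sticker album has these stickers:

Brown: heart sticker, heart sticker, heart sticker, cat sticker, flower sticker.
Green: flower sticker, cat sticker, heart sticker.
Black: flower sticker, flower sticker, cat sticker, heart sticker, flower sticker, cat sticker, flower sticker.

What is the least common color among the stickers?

green

Counts by color: black 7, brown 5, green 3.
The minimum is 3, held uniquely by green.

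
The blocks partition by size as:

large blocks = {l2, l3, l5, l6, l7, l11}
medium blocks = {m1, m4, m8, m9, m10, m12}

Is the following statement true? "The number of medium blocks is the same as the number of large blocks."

True

|medium blocks| = 6.
|large blocks| = 6.
The claim requires 6 = 6, which holds.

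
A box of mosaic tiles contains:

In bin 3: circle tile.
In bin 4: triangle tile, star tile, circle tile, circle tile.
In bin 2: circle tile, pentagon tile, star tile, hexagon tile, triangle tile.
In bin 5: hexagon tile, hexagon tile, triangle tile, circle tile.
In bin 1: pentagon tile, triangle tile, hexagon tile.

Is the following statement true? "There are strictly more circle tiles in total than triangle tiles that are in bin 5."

True

|circle tiles| = 5.
|triangle tiles in bin 5| = 1.
The claim requires 5 > 1, which holds.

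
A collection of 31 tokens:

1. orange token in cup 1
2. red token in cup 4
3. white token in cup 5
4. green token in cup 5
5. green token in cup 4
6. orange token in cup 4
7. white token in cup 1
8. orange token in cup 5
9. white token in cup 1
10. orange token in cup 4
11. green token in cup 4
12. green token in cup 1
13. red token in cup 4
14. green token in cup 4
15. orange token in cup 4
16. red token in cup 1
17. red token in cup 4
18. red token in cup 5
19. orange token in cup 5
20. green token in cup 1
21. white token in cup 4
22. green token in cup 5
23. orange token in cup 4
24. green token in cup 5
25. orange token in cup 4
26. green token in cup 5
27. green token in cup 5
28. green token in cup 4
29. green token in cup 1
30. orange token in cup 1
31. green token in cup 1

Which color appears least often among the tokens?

Counts by color: green 13, orange 9, red 5, white 4.
The minimum is 4, held uniquely by white.

white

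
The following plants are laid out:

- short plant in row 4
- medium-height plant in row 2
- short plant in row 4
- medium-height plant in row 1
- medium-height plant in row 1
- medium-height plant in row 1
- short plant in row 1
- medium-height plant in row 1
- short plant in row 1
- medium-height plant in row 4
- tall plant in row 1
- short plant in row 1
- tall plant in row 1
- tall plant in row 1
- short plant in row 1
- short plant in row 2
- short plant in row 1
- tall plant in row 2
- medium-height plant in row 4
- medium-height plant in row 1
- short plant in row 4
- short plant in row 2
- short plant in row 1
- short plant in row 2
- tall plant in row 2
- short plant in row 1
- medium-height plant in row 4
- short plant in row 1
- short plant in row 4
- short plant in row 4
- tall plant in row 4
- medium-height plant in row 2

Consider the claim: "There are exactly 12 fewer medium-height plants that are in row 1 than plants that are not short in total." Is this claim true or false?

medium-height plants in row 1: 5.
plants that are not short: 16.
The claim requires 16 − 5 (= 11) to equal 12, which does not hold.

False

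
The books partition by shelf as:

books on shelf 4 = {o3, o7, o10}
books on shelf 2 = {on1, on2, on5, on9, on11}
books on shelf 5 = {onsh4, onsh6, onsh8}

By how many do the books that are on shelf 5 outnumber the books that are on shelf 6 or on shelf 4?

0

books on shelf 5: 3.
books on shelf 6 or on shelf 4: 3.
3 − 3 = 0.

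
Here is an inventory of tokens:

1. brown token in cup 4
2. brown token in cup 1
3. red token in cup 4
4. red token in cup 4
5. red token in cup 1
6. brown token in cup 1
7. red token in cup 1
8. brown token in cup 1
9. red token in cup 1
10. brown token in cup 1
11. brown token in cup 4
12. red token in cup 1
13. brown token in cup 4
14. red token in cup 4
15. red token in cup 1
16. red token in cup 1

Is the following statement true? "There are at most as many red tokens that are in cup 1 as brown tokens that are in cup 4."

False

|red tokens in cup 1| = 6.
|brown tokens in cup 4| = 3.
The claim requires 6 ≤ 3, which does not hold.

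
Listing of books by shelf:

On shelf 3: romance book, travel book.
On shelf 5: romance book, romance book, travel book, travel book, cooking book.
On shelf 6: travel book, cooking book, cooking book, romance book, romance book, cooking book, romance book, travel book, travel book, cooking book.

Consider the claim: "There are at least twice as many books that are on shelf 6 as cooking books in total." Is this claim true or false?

True

|books on shelf 6| = 10.
|cooking books| = 5.
The claim requires 10 ≥ 2 × 5 = 10, which holds.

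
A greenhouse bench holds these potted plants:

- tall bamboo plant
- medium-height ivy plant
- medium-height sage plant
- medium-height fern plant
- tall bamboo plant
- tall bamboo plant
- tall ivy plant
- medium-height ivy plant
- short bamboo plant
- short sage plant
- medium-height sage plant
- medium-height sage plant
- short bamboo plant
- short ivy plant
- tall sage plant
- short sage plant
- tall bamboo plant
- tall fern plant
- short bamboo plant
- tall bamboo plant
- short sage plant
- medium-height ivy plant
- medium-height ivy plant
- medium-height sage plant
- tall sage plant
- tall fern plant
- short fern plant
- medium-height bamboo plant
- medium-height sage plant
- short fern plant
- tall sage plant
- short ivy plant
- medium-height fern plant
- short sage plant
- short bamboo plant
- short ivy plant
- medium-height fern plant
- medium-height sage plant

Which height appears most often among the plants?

medium-height

Counts by height: medium-height 14, short 13, tall 11.
The maximum is 14, held uniquely by medium-height.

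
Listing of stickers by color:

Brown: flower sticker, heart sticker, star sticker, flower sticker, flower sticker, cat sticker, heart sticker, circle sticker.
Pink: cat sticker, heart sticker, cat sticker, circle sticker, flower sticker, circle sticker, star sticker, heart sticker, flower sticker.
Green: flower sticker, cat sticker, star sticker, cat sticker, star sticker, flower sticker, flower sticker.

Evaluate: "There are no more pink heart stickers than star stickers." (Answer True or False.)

True

|pink heart stickers| = 2.
|star stickers| = 4.
The claim requires 2 ≤ 4, which holds.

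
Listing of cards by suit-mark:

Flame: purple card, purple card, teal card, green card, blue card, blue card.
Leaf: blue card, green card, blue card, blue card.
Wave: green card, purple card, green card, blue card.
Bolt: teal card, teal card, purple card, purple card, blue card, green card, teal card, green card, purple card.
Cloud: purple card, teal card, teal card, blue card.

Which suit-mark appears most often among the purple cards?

bolt

Counts by suit-mark (restricted to purple cards): bolt 3, flame 2, cloud 1, wave 1.
The maximum is 3, held uniquely by bolt.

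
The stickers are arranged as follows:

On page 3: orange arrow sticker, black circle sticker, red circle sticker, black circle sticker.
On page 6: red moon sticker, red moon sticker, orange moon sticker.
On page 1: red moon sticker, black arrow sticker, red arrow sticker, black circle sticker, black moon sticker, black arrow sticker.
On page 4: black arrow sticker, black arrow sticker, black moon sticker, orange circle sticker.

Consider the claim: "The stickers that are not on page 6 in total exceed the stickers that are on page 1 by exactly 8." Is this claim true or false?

There are 14 stickers that are not on page 6.
There are 6 stickers on page 1.
The claim requires 14 − 6 (= 8) to equal 8, which holds.

True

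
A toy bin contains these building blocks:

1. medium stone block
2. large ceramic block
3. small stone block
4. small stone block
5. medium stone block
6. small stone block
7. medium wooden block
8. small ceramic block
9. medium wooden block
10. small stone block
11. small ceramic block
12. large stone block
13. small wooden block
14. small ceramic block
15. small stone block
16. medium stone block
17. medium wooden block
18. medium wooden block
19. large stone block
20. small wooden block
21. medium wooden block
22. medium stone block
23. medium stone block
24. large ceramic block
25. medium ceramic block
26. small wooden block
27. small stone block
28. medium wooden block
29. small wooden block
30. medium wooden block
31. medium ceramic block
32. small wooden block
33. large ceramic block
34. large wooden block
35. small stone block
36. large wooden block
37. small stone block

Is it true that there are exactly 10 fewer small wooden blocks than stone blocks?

True

|small wooden blocks| = 5.
|stone blocks| = 15.
The claim requires 15 − 5 (= 10) to equal 10, which holds.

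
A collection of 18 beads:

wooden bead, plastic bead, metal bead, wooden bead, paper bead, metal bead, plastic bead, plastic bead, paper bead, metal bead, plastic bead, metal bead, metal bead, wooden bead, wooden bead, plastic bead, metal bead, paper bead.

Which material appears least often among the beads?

paper

Counts by material: metal 6, plastic 5, wooden 4, paper 3.
The minimum is 3, held uniquely by paper.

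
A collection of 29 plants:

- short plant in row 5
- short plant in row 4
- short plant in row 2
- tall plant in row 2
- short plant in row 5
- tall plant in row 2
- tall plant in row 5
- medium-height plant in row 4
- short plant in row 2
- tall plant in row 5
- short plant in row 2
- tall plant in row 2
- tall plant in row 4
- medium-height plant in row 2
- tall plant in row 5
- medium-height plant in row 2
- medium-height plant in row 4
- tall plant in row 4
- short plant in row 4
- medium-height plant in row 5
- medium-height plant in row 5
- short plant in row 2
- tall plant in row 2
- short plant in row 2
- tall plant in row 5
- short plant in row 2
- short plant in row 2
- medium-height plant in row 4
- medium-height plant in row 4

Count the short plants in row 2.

7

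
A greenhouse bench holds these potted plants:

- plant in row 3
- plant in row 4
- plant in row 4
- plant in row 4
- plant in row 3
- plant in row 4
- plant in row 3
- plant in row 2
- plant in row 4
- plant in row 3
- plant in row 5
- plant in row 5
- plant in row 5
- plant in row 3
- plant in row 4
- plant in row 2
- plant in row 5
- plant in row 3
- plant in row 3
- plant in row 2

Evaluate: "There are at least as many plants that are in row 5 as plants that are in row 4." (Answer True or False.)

plants in row 5: 4.
plants in row 4: 6.
The claim requires 4 ≥ 6, which does not hold.

False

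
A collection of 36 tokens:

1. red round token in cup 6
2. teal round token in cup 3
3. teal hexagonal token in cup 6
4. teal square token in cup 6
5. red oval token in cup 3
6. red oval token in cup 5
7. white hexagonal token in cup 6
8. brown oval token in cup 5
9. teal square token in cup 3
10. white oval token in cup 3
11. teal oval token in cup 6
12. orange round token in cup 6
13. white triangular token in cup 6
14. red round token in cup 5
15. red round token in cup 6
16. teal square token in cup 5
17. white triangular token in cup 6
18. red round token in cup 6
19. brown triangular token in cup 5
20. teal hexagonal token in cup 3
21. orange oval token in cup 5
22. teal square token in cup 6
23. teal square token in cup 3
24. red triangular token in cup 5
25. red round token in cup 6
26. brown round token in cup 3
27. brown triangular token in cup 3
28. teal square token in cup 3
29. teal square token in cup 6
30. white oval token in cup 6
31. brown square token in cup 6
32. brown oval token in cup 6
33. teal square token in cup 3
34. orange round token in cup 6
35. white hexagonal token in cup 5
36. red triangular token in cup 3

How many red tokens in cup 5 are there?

3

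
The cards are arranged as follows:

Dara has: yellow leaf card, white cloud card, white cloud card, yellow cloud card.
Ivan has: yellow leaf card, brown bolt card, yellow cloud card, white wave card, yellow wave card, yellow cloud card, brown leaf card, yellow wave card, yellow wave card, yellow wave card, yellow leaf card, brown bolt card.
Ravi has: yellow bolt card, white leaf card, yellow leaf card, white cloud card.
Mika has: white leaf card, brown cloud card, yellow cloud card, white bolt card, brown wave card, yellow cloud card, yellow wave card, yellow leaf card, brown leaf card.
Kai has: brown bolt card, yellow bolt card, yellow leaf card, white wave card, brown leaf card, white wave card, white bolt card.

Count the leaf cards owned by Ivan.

3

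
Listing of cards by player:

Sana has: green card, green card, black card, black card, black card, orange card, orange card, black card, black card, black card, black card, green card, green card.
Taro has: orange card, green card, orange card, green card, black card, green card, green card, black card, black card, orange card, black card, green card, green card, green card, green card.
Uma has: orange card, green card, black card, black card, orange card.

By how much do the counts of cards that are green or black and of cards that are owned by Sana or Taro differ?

cards that are green or black: 26. cards owned by Sana or Taro: 28.
|26 − 28| = 28 − 26 = 2.

2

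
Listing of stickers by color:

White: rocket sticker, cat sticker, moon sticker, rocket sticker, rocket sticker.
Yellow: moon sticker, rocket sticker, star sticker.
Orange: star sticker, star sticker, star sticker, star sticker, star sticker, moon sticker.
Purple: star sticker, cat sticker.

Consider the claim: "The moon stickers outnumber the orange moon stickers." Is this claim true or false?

True

There are 3 moon stickers.
There is 1 orange moon sticker.
The claim requires 3 > 1, which holds.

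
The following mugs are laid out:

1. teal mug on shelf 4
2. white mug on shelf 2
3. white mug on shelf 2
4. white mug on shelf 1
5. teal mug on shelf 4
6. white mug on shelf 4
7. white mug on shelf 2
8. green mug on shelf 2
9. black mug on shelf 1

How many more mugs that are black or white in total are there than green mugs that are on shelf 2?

mugs that are black or white: 6.
green mugs on shelf 2: 1.
6 − 1 = 5.

5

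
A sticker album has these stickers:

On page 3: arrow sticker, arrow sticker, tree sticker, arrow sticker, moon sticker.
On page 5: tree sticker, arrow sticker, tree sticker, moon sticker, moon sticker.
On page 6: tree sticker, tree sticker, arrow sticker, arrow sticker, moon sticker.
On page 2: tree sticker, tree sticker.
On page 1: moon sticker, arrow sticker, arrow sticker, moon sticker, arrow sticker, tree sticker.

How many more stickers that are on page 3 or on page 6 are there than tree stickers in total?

2

stickers on page 3 or on page 6: 10.
tree stickers: 8.
10 − 8 = 2.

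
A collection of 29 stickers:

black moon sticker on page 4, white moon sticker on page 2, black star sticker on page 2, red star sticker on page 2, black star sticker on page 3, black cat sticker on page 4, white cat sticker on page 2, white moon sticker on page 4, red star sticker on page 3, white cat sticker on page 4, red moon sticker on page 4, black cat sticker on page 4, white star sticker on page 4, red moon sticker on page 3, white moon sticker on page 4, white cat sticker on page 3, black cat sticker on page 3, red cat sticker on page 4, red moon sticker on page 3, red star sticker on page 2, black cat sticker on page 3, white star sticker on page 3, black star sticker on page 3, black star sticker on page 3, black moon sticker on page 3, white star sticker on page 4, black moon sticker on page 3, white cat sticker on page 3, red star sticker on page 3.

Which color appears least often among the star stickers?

Counts by color (restricted to star stickers): red 4, black 4, white 3.
The minimum is 3, held uniquely by white.

white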